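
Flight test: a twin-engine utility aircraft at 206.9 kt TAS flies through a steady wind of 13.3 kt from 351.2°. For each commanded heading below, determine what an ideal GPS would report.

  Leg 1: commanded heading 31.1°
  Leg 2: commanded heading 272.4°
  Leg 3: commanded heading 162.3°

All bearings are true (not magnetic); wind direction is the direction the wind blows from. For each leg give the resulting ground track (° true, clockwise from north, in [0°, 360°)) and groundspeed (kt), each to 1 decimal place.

Leg 1: heading 31.1°; drift +2.5° → track 33.6°, groundspeed 196.9 kt
Leg 2: heading 272.4°; drift -3.7° → track 268.7°, groundspeed 204.7 kt
Leg 3: heading 162.3°; drift +0.5° → track 162.8°, groundspeed 220.0 kt

Leg 1: track=33.6°, groundspeed=196.9 kt
Leg 2: track=268.7°, groundspeed=204.7 kt
Leg 3: track=162.8°, groundspeed=220.0 kt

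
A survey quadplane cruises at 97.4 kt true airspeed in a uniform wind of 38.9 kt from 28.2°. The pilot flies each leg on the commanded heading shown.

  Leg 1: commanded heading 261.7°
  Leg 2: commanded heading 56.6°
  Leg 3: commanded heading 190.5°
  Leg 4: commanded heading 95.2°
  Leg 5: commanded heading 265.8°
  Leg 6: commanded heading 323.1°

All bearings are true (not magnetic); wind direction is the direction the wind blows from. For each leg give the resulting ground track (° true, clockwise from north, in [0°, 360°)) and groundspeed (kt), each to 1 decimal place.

Leg 1: heading 261.7°; drift -14.5° → track 247.2°, groundspeed 124.5 kt
Leg 2: heading 56.6°; drift +16.3° → track 72.9°, groundspeed 65.8 kt
Leg 3: heading 190.5°; drift +5.0° → track 195.5°, groundspeed 135.0 kt
Leg 4: heading 95.2°; drift +23.5° → track 118.7°, groundspeed 89.7 kt
Leg 5: heading 265.8°; drift -15.5° → track 250.3°, groundspeed 122.7 kt
Leg 6: heading 323.1°; drift -23.5° → track 299.6°, groundspeed 88.4 kt

Leg 1: track=247.2°, groundspeed=124.5 kt
Leg 2: track=72.9°, groundspeed=65.8 kt
Leg 3: track=195.5°, groundspeed=135.0 kt
Leg 4: track=118.7°, groundspeed=89.7 kt
Leg 5: track=250.3°, groundspeed=122.7 kt
Leg 6: track=299.6°, groundspeed=88.4 kt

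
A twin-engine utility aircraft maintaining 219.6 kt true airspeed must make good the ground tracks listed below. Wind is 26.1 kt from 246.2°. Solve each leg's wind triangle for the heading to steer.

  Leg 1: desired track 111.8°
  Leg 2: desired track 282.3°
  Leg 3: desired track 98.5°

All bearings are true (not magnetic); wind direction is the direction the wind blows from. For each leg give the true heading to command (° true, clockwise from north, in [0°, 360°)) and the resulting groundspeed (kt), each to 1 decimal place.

Leg 1: heading=116.7°, groundspeed=237.1 kt
Leg 2: heading=278.3°, groundspeed=198.0 kt
Leg 3: heading=102.1°, groundspeed=241.2 kt

Leg 1: desired track 111.8°; wind correction +4.9° → command heading 116.7°, groundspeed 237.1 kt
Leg 2: desired track 282.3°; wind correction -4.0° → command heading 278.3°, groundspeed 198.0 kt
Leg 3: desired track 98.5°; wind correction +3.6° → command heading 102.1°, groundspeed 241.2 kt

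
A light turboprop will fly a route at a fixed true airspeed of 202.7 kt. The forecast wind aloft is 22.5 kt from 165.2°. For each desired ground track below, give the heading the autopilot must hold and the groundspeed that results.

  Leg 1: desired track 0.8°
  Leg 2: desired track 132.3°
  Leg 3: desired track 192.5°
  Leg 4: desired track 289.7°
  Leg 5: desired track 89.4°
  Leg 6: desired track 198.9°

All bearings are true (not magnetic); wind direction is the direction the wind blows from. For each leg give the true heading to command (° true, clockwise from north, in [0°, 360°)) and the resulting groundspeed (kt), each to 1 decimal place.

Leg 1: desired track 0.8°; wind correction +1.7° → command heading 2.5°, groundspeed 224.3 kt
Leg 2: desired track 132.3°; wind correction +3.5° → command heading 135.8°, groundspeed 183.4 kt
Leg 3: desired track 192.5°; wind correction -2.9° → command heading 189.6°, groundspeed 182.4 kt
Leg 4: desired track 289.7°; wind correction -5.2° → command heading 284.5°, groundspeed 214.6 kt
Leg 5: desired track 89.4°; wind correction +6.2° → command heading 95.6°, groundspeed 196.0 kt
Leg 6: desired track 198.9°; wind correction -3.5° → command heading 195.4°, groundspeed 183.6 kt

Leg 1: heading=2.5°, groundspeed=224.3 kt
Leg 2: heading=135.8°, groundspeed=183.4 kt
Leg 3: heading=189.6°, groundspeed=182.4 kt
Leg 4: heading=284.5°, groundspeed=214.6 kt
Leg 5: heading=95.6°, groundspeed=196.0 kt
Leg 6: heading=195.4°, groundspeed=183.6 kt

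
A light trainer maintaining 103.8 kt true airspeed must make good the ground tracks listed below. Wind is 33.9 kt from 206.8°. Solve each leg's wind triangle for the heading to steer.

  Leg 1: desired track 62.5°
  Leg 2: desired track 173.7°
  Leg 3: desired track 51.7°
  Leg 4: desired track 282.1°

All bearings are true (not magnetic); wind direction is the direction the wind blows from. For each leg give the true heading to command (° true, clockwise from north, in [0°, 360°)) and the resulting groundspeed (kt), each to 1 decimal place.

Leg 1: heading=73.5°, groundspeed=129.4 kt
Leg 2: heading=184.0°, groundspeed=73.7 kt
Leg 3: heading=59.6°, groundspeed=133.6 kt
Leg 4: heading=263.7°, groundspeed=89.9 kt

Leg 1: desired track 62.5°; wind correction +11.0° → command heading 73.5°, groundspeed 129.4 kt
Leg 2: desired track 173.7°; wind correction +10.3° → command heading 184.0°, groundspeed 73.7 kt
Leg 3: desired track 51.7°; wind correction +7.9° → command heading 59.6°, groundspeed 133.6 kt
Leg 4: desired track 282.1°; wind correction -18.4° → command heading 263.7°, groundspeed 89.9 kt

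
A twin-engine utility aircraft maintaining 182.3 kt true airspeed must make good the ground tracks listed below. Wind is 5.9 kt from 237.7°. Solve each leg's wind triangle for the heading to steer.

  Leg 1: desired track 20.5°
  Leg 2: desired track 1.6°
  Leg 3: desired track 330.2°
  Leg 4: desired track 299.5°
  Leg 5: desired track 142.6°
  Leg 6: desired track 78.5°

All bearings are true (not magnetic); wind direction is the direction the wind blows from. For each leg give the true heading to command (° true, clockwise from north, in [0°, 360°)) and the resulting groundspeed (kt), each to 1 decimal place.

Leg 1: desired track 20.5°; wind correction -1.1° → command heading 19.4°, groundspeed 187.0 kt
Leg 2: desired track 1.6°; wind correction -1.5° → command heading 0.1°, groundspeed 185.5 kt
Leg 3: desired track 330.2°; wind correction -1.9° → command heading 328.3°, groundspeed 182.5 kt
Leg 4: desired track 299.5°; wind correction -1.6° → command heading 297.9°, groundspeed 179.4 kt
Leg 5: desired track 142.6°; wind correction +1.8° → command heading 144.4°, groundspeed 182.7 kt
Leg 6: desired track 78.5°; wind correction +0.7° → command heading 79.2°, groundspeed 187.8 kt

Leg 1: heading=19.4°, groundspeed=187.0 kt
Leg 2: heading=0.1°, groundspeed=185.5 kt
Leg 3: heading=328.3°, groundspeed=182.5 kt
Leg 4: heading=297.9°, groundspeed=179.4 kt
Leg 5: heading=144.4°, groundspeed=182.7 kt
Leg 6: heading=79.2°, groundspeed=187.8 kt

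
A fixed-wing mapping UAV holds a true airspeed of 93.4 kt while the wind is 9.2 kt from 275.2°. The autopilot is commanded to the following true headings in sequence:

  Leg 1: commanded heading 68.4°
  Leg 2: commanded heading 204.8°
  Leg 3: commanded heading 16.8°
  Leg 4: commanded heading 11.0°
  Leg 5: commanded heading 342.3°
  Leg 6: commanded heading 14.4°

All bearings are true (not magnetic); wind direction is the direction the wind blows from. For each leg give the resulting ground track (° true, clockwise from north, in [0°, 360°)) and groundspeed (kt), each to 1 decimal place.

Leg 1: track=70.7°, groundspeed=101.7 kt
Leg 2: track=199.3°, groundspeed=90.7 kt
Leg 3: track=22.2°, groundspeed=95.7 kt
Leg 4: track=16.5°, groundspeed=94.8 kt
Leg 5: track=347.7°, groundspeed=90.2 kt
Leg 6: track=19.9°, groundspeed=95.3 kt

Leg 1: heading 68.4°; drift +2.3° → track 70.7°, groundspeed 101.7 kt
Leg 2: heading 204.8°; drift -5.5° → track 199.3°, groundspeed 90.7 kt
Leg 3: heading 16.8°; drift +5.4° → track 22.2°, groundspeed 95.7 kt
Leg 4: heading 11.0°; drift +5.5° → track 16.5°, groundspeed 94.8 kt
Leg 5: heading 342.3°; drift +5.4° → track 347.7°, groundspeed 90.2 kt
Leg 6: heading 14.4°; drift +5.5° → track 19.9°, groundspeed 95.3 kt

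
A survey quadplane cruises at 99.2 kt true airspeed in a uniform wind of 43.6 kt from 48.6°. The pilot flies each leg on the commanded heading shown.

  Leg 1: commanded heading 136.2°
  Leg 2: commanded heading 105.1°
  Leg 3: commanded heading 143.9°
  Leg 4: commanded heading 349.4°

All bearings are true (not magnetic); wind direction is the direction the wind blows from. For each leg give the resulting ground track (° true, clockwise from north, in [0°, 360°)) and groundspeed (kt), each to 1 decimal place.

Leg 1: heading 136.2°; drift +24.1° → track 160.3°, groundspeed 106.7 kt
Leg 2: heading 105.1°; drift +25.8° → track 130.9°, groundspeed 83.5 kt
Leg 3: heading 143.9°; drift +22.8° → track 166.7°, groundspeed 112.0 kt
Leg 4: heading 349.4°; drift -26.0° → track 323.4°, groundspeed 85.5 kt

Leg 1: track=160.3°, groundspeed=106.7 kt
Leg 2: track=130.9°, groundspeed=83.5 kt
Leg 3: track=166.7°, groundspeed=112.0 kt
Leg 4: track=323.4°, groundspeed=85.5 kt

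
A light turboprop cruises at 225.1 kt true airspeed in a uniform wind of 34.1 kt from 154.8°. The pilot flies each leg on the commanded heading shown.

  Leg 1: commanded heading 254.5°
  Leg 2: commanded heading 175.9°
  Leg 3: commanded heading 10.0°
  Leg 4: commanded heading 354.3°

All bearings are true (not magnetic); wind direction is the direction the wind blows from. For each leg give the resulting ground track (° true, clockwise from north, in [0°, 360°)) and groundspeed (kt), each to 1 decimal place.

Leg 1: track=262.8°, groundspeed=233.3 kt
Leg 2: track=179.5°, groundspeed=193.7 kt
Leg 3: track=5.6°, groundspeed=253.7 kt
Leg 4: track=351.8°, groundspeed=257.5 kt

Leg 1: heading 254.5°; drift +8.3° → track 262.8°, groundspeed 233.3 kt
Leg 2: heading 175.9°; drift +3.6° → track 179.5°, groundspeed 193.7 kt
Leg 3: heading 10.0°; drift -4.4° → track 5.6°, groundspeed 253.7 kt
Leg 4: heading 354.3°; drift -2.5° → track 351.8°, groundspeed 257.5 kt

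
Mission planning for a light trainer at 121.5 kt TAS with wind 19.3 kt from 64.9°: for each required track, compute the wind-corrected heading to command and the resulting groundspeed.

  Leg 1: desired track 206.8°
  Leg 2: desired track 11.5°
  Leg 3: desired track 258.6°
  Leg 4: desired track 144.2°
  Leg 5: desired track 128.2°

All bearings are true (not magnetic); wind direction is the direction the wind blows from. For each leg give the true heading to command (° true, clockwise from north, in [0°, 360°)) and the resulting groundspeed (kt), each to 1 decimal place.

Leg 1: heading=201.2°, groundspeed=136.1 kt
Leg 2: heading=18.8°, groundspeed=109.0 kt
Leg 3: heading=260.8°, groundspeed=140.2 kt
Leg 4: heading=135.2°, groundspeed=116.4 kt
Leg 5: heading=120.0°, groundspeed=111.6 kt

Leg 1: desired track 206.8°; wind correction -5.6° → command heading 201.2°, groundspeed 136.1 kt
Leg 2: desired track 11.5°; wind correction +7.3° → command heading 18.8°, groundspeed 109.0 kt
Leg 3: desired track 258.6°; wind correction +2.2° → command heading 260.8°, groundspeed 140.2 kt
Leg 4: desired track 144.2°; wind correction -9.0° → command heading 135.2°, groundspeed 116.4 kt
Leg 5: desired track 128.2°; wind correction -8.2° → command heading 120.0°, groundspeed 111.6 kt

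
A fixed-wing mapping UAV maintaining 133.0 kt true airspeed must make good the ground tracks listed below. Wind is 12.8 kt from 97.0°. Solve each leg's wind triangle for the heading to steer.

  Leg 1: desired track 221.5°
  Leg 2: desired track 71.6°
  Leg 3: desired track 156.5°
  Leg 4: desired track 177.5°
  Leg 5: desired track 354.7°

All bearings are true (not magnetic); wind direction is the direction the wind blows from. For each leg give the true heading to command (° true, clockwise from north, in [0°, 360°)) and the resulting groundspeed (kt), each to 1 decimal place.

Leg 1: heading=217.0°, groundspeed=139.8 kt
Leg 2: heading=74.0°, groundspeed=121.3 kt
Leg 3: heading=151.7°, groundspeed=126.0 kt
Leg 4: heading=172.1°, groundspeed=130.3 kt
Leg 5: heading=0.1°, groundspeed=135.1 kt

Leg 1: desired track 221.5°; wind correction -4.5° → command heading 217.0°, groundspeed 139.8 kt
Leg 2: desired track 71.6°; wind correction +2.4° → command heading 74.0°, groundspeed 121.3 kt
Leg 3: desired track 156.5°; wind correction -4.8° → command heading 151.7°, groundspeed 126.0 kt
Leg 4: desired track 177.5°; wind correction -5.4° → command heading 172.1°, groundspeed 130.3 kt
Leg 5: desired track 354.7°; wind correction +5.4° → command heading 0.1°, groundspeed 135.1 kt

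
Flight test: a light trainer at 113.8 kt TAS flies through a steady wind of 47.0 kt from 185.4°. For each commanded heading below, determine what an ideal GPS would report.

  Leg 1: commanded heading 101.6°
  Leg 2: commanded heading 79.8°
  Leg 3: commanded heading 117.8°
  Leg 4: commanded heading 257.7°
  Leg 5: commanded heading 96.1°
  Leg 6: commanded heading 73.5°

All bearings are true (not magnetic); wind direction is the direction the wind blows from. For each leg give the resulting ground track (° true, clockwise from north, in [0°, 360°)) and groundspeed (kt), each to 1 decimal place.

Leg 1: heading 101.6°; drift -23.3° → track 78.3°, groundspeed 118.3 kt
Leg 2: heading 79.8°; drift -19.7° → track 60.1°, groundspeed 134.3 kt
Leg 3: heading 117.8°; drift -24.4° → track 93.4°, groundspeed 105.3 kt
Leg 4: heading 257.7°; drift +24.2° → track 281.9°, groundspeed 109.1 kt
Leg 5: heading 96.1°; drift -22.5° → track 73.6°, groundspeed 122.6 kt
Leg 6: heading 73.5°; drift -18.4° → track 55.1°, groundspeed 138.4 kt

Leg 1: track=78.3°, groundspeed=118.3 kt
Leg 2: track=60.1°, groundspeed=134.3 kt
Leg 3: track=93.4°, groundspeed=105.3 kt
Leg 4: track=281.9°, groundspeed=109.1 kt
Leg 5: track=73.6°, groundspeed=122.6 kt
Leg 6: track=55.1°, groundspeed=138.4 kt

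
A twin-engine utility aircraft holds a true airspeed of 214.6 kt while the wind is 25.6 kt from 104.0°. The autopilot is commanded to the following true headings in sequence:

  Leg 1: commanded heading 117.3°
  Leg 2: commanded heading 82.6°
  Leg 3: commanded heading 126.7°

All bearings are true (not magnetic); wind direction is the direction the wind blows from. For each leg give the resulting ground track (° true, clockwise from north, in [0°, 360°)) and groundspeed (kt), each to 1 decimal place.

Leg 1: track=119.1°, groundspeed=189.8 kt
Leg 2: track=79.8°, groundspeed=191.0 kt
Leg 3: track=129.7°, groundspeed=191.2 kt

Leg 1: heading 117.3°; drift +1.8° → track 119.1°, groundspeed 189.8 kt
Leg 2: heading 82.6°; drift -2.8° → track 79.8°, groundspeed 191.0 kt
Leg 3: heading 126.7°; drift +3.0° → track 129.7°, groundspeed 191.2 kt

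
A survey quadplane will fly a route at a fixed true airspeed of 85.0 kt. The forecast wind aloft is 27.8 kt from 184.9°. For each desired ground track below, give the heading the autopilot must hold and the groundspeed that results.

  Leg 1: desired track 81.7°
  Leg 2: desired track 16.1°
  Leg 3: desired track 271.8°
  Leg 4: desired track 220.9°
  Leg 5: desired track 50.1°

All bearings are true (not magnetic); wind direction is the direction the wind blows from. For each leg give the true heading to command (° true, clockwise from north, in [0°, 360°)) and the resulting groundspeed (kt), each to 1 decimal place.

Leg 1: desired track 81.7°; wind correction +18.6° → command heading 100.3°, groundspeed 86.9 kt
Leg 2: desired track 16.1°; wind correction +3.6° → command heading 19.7°, groundspeed 112.1 kt
Leg 3: desired track 271.8°; wind correction -19.1° → command heading 252.7°, groundspeed 78.8 kt
Leg 4: desired track 220.9°; wind correction -11.1° → command heading 209.8°, groundspeed 60.9 kt
Leg 5: desired track 50.1°; wind correction +13.4° → command heading 63.5°, groundspeed 102.3 kt

Leg 1: heading=100.3°, groundspeed=86.9 kt
Leg 2: heading=19.7°, groundspeed=112.1 kt
Leg 3: heading=252.7°, groundspeed=78.8 kt
Leg 4: heading=209.8°, groundspeed=60.9 kt
Leg 5: heading=63.5°, groundspeed=102.3 kt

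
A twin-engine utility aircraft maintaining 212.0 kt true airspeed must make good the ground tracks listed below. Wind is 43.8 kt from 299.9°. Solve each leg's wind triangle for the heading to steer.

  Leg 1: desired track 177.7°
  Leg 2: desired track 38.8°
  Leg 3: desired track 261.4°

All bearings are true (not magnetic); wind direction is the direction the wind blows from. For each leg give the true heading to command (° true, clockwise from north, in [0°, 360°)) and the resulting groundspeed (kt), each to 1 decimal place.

Leg 1: desired track 177.7°; wind correction +10.1° → command heading 187.8°, groundspeed 232.1 kt
Leg 2: desired track 38.8°; wind correction -11.8° → command heading 27.0°, groundspeed 214.3 kt
Leg 3: desired track 261.4°; wind correction +7.4° → command heading 268.8°, groundspeed 176.0 kt

Leg 1: heading=187.8°, groundspeed=232.1 kt
Leg 2: heading=27.0°, groundspeed=214.3 kt
Leg 3: heading=268.8°, groundspeed=176.0 kt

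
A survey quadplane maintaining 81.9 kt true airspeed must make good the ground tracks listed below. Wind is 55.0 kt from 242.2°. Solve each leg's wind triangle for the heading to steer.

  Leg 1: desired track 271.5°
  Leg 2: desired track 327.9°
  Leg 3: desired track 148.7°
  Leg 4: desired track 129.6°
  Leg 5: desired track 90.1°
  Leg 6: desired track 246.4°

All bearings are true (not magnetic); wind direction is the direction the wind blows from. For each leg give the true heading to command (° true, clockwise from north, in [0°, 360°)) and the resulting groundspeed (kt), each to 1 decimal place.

Leg 1: desired track 271.5°; wind correction -19.2° → command heading 252.3°, groundspeed 29.4 kt
Leg 2: desired track 327.9°; wind correction -42.0° → command heading 285.9°, groundspeed 56.7 kt
Leg 3: desired track 148.7°; wind correction +42.1° → command heading 190.8°, groundspeed 64.1 kt
Leg 4: desired track 129.6°; wind correction +38.3° → command heading 167.9°, groundspeed 85.4 kt
Leg 5: desired track 90.1°; wind correction +18.3° → command heading 108.4°, groundspeed 126.4 kt
Leg 6: desired track 246.4°; wind correction -2.8° → command heading 243.6°, groundspeed 26.9 kt

Leg 1: heading=252.3°, groundspeed=29.4 kt
Leg 2: heading=285.9°, groundspeed=56.7 kt
Leg 3: heading=190.8°, groundspeed=64.1 kt
Leg 4: heading=167.9°, groundspeed=85.4 kt
Leg 5: heading=108.4°, groundspeed=126.4 kt
Leg 6: heading=243.6°, groundspeed=26.9 kt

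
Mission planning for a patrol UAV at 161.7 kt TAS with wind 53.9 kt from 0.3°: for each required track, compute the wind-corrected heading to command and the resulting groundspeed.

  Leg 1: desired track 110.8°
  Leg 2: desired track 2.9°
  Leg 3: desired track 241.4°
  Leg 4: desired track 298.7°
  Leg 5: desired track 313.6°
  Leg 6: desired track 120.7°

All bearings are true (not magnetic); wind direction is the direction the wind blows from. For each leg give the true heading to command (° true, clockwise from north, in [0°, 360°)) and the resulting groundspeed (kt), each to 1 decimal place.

Leg 1: desired track 110.8°; wind correction -18.2° → command heading 92.6°, groundspeed 172.5 kt
Leg 2: desired track 2.9°; wind correction -0.9° → command heading 2.0°, groundspeed 107.8 kt
Leg 3: desired track 241.4°; wind correction +17.0° → command heading 258.4°, groundspeed 180.7 kt
Leg 4: desired track 298.7°; wind correction +17.1° → command heading 315.8°, groundspeed 129.0 kt
Leg 5: desired track 313.6°; wind correction +14.0° → command heading 327.6°, groundspeed 119.9 kt
Leg 6: desired track 120.7°; wind correction -16.7° → command heading 104.0°, groundspeed 182.1 kt

Leg 1: heading=92.6°, groundspeed=172.5 kt
Leg 2: heading=2.0°, groundspeed=107.8 kt
Leg 3: heading=258.4°, groundspeed=180.7 kt
Leg 4: heading=315.8°, groundspeed=129.0 kt
Leg 5: heading=327.6°, groundspeed=119.9 kt
Leg 6: heading=104.0°, groundspeed=182.1 kt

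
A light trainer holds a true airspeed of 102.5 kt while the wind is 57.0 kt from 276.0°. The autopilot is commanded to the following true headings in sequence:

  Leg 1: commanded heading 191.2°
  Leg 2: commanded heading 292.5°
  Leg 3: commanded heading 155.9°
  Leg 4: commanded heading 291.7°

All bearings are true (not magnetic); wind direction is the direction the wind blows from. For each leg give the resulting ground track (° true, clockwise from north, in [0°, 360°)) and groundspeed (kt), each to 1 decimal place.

Leg 1: track=160.9°, groundspeed=112.7 kt
Leg 2: track=311.2°, groundspeed=50.5 kt
Leg 3: track=135.3°, groundspeed=140.1 kt
Leg 4: track=309.6°, groundspeed=50.1 kt

Leg 1: heading 191.2°; drift -30.3° → track 160.9°, groundspeed 112.7 kt
Leg 2: heading 292.5°; drift +18.7° → track 311.2°, groundspeed 50.5 kt
Leg 3: heading 155.9°; drift -20.6° → track 135.3°, groundspeed 140.1 kt
Leg 4: heading 291.7°; drift +17.9° → track 309.6°, groundspeed 50.1 kt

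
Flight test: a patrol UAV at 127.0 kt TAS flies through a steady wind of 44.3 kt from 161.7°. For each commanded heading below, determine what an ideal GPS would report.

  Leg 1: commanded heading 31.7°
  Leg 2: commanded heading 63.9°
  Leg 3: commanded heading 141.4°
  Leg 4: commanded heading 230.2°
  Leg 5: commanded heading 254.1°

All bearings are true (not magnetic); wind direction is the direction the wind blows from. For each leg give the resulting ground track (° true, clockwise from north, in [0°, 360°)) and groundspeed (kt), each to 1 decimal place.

Leg 1: heading 31.7°; drift -12.3° → track 19.4°, groundspeed 159.1 kt
Leg 2: heading 63.9°; drift -18.3° → track 45.6°, groundspeed 140.1 kt
Leg 3: heading 141.4°; drift -10.2° → track 131.2°, groundspeed 86.8 kt
Leg 4: heading 230.2°; drift +20.4° → track 250.6°, groundspeed 118.2 kt
Leg 5: heading 254.1°; drift +19.0° → track 273.1°, groundspeed 136.2 kt

Leg 1: track=19.4°, groundspeed=159.1 kt
Leg 2: track=45.6°, groundspeed=140.1 kt
Leg 3: track=131.2°, groundspeed=86.8 kt
Leg 4: track=250.6°, groundspeed=118.2 kt
Leg 5: track=273.1°, groundspeed=136.2 kt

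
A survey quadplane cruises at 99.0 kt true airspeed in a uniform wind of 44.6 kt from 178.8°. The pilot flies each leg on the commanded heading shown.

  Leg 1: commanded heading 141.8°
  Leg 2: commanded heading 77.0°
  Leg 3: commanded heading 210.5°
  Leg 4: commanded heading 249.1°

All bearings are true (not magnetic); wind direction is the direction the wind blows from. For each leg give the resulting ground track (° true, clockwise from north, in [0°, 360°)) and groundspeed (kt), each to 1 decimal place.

Leg 1: heading 141.8°; drift -23.0° → track 118.8°, groundspeed 68.8 kt
Leg 2: heading 77.0°; drift -22.0° → track 55.0°, groundspeed 116.6 kt
Leg 3: heading 210.5°; drift +21.0° → track 231.5°, groundspeed 65.4 kt
Leg 4: heading 249.1°; drift +26.6° → track 275.7°, groundspeed 93.9 kt

Leg 1: track=118.8°, groundspeed=68.8 kt
Leg 2: track=55.0°, groundspeed=116.6 kt
Leg 3: track=231.5°, groundspeed=65.4 kt
Leg 4: track=275.7°, groundspeed=93.9 kt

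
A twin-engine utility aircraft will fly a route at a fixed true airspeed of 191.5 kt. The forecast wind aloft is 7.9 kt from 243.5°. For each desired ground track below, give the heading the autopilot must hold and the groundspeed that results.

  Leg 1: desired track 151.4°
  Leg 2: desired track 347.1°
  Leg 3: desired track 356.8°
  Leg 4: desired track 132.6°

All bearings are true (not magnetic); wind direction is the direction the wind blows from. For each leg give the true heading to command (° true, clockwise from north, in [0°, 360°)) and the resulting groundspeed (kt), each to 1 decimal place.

Leg 1: desired track 151.4°; wind correction +2.4° → command heading 153.8°, groundspeed 191.6 kt
Leg 2: desired track 347.1°; wind correction -2.3° → command heading 344.8°, groundspeed 193.2 kt
Leg 3: desired track 356.8°; wind correction -2.2° → command heading 354.6°, groundspeed 194.5 kt
Leg 4: desired track 132.6°; wind correction +2.2° → command heading 134.8°, groundspeed 194.2 kt

Leg 1: heading=153.8°, groundspeed=191.6 kt
Leg 2: heading=344.8°, groundspeed=193.2 kt
Leg 3: heading=354.6°, groundspeed=194.5 kt
Leg 4: heading=134.8°, groundspeed=194.2 kt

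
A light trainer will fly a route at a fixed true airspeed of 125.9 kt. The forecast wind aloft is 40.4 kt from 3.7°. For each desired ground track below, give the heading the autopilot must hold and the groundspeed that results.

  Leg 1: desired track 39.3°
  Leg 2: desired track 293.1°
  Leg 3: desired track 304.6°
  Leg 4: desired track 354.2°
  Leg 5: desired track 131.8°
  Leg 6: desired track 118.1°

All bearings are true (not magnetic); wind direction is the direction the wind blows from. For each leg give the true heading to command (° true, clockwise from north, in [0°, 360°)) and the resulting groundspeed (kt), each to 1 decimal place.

Leg 1: heading=28.5°, groundspeed=90.8 kt
Leg 2: heading=310.7°, groundspeed=106.6 kt
Leg 3: heading=320.6°, groundspeed=100.3 kt
Leg 4: heading=357.2°, groundspeed=85.9 kt
Leg 5: heading=117.2°, groundspeed=146.7 kt
Leg 6: heading=101.1°, groundspeed=137.1 kt

Leg 1: desired track 39.3°; wind correction -10.8° → command heading 28.5°, groundspeed 90.8 kt
Leg 2: desired track 293.1°; wind correction +17.6° → command heading 310.7°, groundspeed 106.6 kt
Leg 3: desired track 304.6°; wind correction +16.0° → command heading 320.6°, groundspeed 100.3 kt
Leg 4: desired track 354.2°; wind correction +3.0° → command heading 357.2°, groundspeed 85.9 kt
Leg 5: desired track 131.8°; wind correction -14.6° → command heading 117.2°, groundspeed 146.7 kt
Leg 6: desired track 118.1°; wind correction -17.0° → command heading 101.1°, groundspeed 137.1 kt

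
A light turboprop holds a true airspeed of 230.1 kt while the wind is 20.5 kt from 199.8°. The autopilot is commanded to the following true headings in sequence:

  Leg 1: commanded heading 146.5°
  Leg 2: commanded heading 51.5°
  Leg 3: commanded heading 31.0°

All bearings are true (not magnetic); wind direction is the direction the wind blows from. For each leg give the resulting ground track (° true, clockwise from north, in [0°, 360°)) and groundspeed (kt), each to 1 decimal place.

Leg 1: track=142.2°, groundspeed=218.5 kt
Leg 2: track=49.0°, groundspeed=247.8 kt
Leg 3: track=30.1°, groundspeed=250.2 kt

Leg 1: heading 146.5°; drift -4.3° → track 142.2°, groundspeed 218.5 kt
Leg 2: heading 51.5°; drift -2.5° → track 49.0°, groundspeed 247.8 kt
Leg 3: heading 31.0°; drift -0.9° → track 30.1°, groundspeed 250.2 kt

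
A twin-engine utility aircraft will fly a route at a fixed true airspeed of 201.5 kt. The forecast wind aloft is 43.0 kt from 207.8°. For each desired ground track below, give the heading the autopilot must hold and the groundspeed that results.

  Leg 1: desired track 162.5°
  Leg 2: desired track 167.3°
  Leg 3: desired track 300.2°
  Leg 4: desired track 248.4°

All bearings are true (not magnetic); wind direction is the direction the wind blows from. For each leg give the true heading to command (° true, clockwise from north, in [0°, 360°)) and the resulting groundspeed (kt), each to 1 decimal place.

Leg 1: desired track 162.5°; wind correction +8.7° → command heading 171.2°, groundspeed 168.9 kt
Leg 2: desired track 167.3°; wind correction +8.0° → command heading 175.3°, groundspeed 166.9 kt
Leg 3: desired track 300.2°; wind correction -12.3° → command heading 287.9°, groundspeed 198.7 kt
Leg 4: desired track 248.4°; wind correction -8.0° → command heading 240.4°, groundspeed 166.9 kt

Leg 1: heading=171.2°, groundspeed=168.9 kt
Leg 2: heading=175.3°, groundspeed=166.9 kt
Leg 3: heading=287.9°, groundspeed=198.7 kt
Leg 4: heading=240.4°, groundspeed=166.9 kt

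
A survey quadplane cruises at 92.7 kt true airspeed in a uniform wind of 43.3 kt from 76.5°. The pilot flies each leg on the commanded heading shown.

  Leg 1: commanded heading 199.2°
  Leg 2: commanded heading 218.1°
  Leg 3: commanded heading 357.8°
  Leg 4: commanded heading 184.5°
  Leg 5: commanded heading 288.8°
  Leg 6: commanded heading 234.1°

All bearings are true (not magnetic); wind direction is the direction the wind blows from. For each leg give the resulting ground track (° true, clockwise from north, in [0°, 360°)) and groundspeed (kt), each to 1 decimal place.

Leg 1: heading 199.2°; drift +17.4° → track 216.6°, groundspeed 121.7 kt
Leg 2: heading 218.1°; drift +12.0° → track 230.1°, groundspeed 129.5 kt
Leg 3: heading 357.8°; drift -26.8° → track 331.0°, groundspeed 94.3 kt
Leg 4: heading 184.5°; drift +21.2° → track 205.7°, groundspeed 113.8 kt
Leg 5: heading 288.8°; drift -10.1° → track 278.7°, groundspeed 131.4 kt
Leg 6: heading 234.1°; drift +7.1° → track 241.2°, groundspeed 133.8 kt

Leg 1: track=216.6°, groundspeed=121.7 kt
Leg 2: track=230.1°, groundspeed=129.5 kt
Leg 3: track=331.0°, groundspeed=94.3 kt
Leg 4: track=205.7°, groundspeed=113.8 kt
Leg 5: track=278.7°, groundspeed=131.4 kt
Leg 6: track=241.2°, groundspeed=133.8 kt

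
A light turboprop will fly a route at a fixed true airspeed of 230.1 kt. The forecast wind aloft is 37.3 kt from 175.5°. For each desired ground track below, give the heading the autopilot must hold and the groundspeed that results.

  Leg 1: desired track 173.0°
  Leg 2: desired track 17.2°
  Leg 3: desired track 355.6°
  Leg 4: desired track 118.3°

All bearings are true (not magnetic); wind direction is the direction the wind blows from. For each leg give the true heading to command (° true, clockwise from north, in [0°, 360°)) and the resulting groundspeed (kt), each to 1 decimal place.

Leg 1: desired track 173.0°; wind correction +0.4° → command heading 173.4°, groundspeed 192.8 kt
Leg 2: desired track 17.2°; wind correction +3.4° → command heading 20.6°, groundspeed 264.3 kt
Leg 3: desired track 355.6°; wind correction +0.0° → command heading 355.6°, groundspeed 267.4 kt
Leg 4: desired track 118.3°; wind correction +7.8° → command heading 126.1°, groundspeed 207.7 kt

Leg 1: heading=173.4°, groundspeed=192.8 kt
Leg 2: heading=20.6°, groundspeed=264.3 kt
Leg 3: heading=355.6°, groundspeed=267.4 kt
Leg 4: heading=126.1°, groundspeed=207.7 kt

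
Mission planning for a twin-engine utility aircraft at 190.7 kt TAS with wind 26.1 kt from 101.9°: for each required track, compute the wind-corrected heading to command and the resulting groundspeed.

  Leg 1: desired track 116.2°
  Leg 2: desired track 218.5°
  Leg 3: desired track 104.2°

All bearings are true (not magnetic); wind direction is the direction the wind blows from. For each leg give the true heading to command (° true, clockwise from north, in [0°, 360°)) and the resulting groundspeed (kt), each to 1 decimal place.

Leg 1: heading=114.3°, groundspeed=165.3 kt
Leg 2: heading=211.5°, groundspeed=201.0 kt
Leg 3: heading=103.9°, groundspeed=164.6 kt

Leg 1: desired track 116.2°; wind correction -1.9° → command heading 114.3°, groundspeed 165.3 kt
Leg 2: desired track 218.5°; wind correction -7.0° → command heading 211.5°, groundspeed 201.0 kt
Leg 3: desired track 104.2°; wind correction -0.3° → command heading 103.9°, groundspeed 164.6 kt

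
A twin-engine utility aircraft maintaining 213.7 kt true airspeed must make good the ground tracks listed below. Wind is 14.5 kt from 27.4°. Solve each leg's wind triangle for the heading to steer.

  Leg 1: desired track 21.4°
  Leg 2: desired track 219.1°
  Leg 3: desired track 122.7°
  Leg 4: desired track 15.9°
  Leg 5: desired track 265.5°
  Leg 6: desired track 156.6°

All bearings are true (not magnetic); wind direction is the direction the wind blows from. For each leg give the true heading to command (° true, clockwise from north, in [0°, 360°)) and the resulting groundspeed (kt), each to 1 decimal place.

Leg 1: heading=21.8°, groundspeed=199.3 kt
Leg 2: heading=219.9°, groundspeed=227.9 kt
Leg 3: heading=118.8°, groundspeed=214.6 kt
Leg 4: heading=16.7°, groundspeed=199.5 kt
Leg 5: heading=268.8°, groundspeed=221.0 kt
Leg 6: heading=153.6°, groundspeed=222.6 kt

Leg 1: desired track 21.4°; wind correction +0.4° → command heading 21.8°, groundspeed 199.3 kt
Leg 2: desired track 219.1°; wind correction +0.8° → command heading 219.9°, groundspeed 227.9 kt
Leg 3: desired track 122.7°; wind correction -3.9° → command heading 118.8°, groundspeed 214.6 kt
Leg 4: desired track 15.9°; wind correction +0.8° → command heading 16.7°, groundspeed 199.5 kt
Leg 5: desired track 265.5°; wind correction +3.3° → command heading 268.8°, groundspeed 221.0 kt
Leg 6: desired track 156.6°; wind correction -3.0° → command heading 153.6°, groundspeed 222.6 kt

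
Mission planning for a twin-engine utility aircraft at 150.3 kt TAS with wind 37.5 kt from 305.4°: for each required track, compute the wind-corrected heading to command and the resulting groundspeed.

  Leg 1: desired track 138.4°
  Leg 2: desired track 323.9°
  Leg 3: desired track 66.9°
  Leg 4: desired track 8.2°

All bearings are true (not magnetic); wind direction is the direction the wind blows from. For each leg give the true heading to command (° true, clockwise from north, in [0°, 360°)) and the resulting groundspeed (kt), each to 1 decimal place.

Leg 1: desired track 138.4°; wind correction +3.2° → command heading 141.6°, groundspeed 186.6 kt
Leg 2: desired track 323.9°; wind correction -4.5° → command heading 319.4°, groundspeed 114.3 kt
Leg 3: desired track 66.9°; wind correction -12.3° → command heading 54.6°, groundspeed 166.5 kt
Leg 4: desired track 8.2°; wind correction -12.8° → command heading 355.4°, groundspeed 129.4 kt

Leg 1: heading=141.6°, groundspeed=186.6 kt
Leg 2: heading=319.4°, groundspeed=114.3 kt
Leg 3: heading=54.6°, groundspeed=166.5 kt
Leg 4: heading=355.4°, groundspeed=129.4 kt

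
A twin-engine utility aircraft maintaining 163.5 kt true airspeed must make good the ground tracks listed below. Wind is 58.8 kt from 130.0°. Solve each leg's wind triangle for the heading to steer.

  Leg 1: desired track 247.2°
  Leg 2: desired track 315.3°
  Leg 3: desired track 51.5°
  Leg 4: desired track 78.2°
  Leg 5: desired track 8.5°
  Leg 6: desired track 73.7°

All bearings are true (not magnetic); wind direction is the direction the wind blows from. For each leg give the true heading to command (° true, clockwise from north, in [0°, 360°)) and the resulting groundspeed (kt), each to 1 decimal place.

Leg 1: heading=228.5°, groundspeed=181.8 kt
Leg 2: heading=317.2°, groundspeed=222.0 kt
Leg 3: heading=72.1°, groundspeed=141.3 kt
Leg 4: heading=94.6°, groundspeed=120.5 kt
Leg 5: heading=26.4°, groundspeed=186.3 kt
Leg 6: heading=91.1°, groundspeed=123.4 kt

Leg 1: desired track 247.2°; wind correction -18.7° → command heading 228.5°, groundspeed 181.8 kt
Leg 2: desired track 315.3°; wind correction +1.9° → command heading 317.2°, groundspeed 222.0 kt
Leg 3: desired track 51.5°; wind correction +20.6° → command heading 72.1°, groundspeed 141.3 kt
Leg 4: desired track 78.2°; wind correction +16.4° → command heading 94.6°, groundspeed 120.5 kt
Leg 5: desired track 8.5°; wind correction +17.9° → command heading 26.4°, groundspeed 186.3 kt
Leg 6: desired track 73.7°; wind correction +17.4° → command heading 91.1°, groundspeed 123.4 kt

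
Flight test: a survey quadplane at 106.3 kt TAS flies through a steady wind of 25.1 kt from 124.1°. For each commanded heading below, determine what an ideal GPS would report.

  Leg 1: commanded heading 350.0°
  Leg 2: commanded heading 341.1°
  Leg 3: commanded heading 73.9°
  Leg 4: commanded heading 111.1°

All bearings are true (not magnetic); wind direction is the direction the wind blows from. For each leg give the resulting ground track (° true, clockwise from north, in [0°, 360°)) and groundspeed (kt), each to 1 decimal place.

Leg 1: heading 350.0°; drift -8.3° → track 341.7°, groundspeed 125.1 kt
Leg 2: heading 341.1°; drift -6.8° → track 334.3°, groundspeed 127.2 kt
Leg 3: heading 73.9°; drift -12.1° → track 61.8°, groundspeed 92.3 kt
Leg 4: heading 111.1°; drift -3.9° → track 107.2°, groundspeed 82.0 kt

Leg 1: track=341.7°, groundspeed=125.1 kt
Leg 2: track=334.3°, groundspeed=127.2 kt
Leg 3: track=61.8°, groundspeed=92.3 kt
Leg 4: track=107.2°, groundspeed=82.0 kt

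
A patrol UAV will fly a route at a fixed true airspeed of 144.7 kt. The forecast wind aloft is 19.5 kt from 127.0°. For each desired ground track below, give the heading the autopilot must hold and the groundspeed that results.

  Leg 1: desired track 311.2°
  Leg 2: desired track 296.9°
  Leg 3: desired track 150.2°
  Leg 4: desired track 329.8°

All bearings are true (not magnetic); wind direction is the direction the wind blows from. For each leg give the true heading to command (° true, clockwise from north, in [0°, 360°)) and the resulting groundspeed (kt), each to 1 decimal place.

Leg 1: desired track 311.2°; wind correction +0.6° → command heading 311.8°, groundspeed 164.1 kt
Leg 2: desired track 296.9°; wind correction -1.4° → command heading 295.5°, groundspeed 163.9 kt
Leg 3: desired track 150.2°; wind correction -3.0° → command heading 147.2°, groundspeed 126.6 kt
Leg 4: desired track 329.8°; wind correction +3.0° → command heading 332.8°, groundspeed 162.5 kt

Leg 1: heading=311.8°, groundspeed=164.1 kt
Leg 2: heading=295.5°, groundspeed=163.9 kt
Leg 3: heading=147.2°, groundspeed=126.6 kt
Leg 4: heading=332.8°, groundspeed=162.5 kt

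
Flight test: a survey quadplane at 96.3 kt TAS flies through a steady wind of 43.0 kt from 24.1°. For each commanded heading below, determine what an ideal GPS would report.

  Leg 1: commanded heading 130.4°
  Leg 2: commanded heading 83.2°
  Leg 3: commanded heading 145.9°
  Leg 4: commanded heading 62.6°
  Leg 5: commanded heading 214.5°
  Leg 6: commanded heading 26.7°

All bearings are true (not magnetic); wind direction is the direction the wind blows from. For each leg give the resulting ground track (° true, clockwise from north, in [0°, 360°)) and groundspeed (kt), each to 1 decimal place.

Leg 1: heading 130.4°; drift +20.8° → track 151.2°, groundspeed 116.0 kt
Leg 2: heading 83.2°; drift +26.4° → track 109.6°, groundspeed 82.9 kt
Leg 3: heading 145.9°; drift +17.1° → track 163.0°, groundspeed 124.4 kt
Leg 4: heading 62.6°; drift +23.1° → track 85.7°, groundspeed 68.1 kt
Leg 5: heading 214.5°; drift -3.2° → track 211.3°, groundspeed 138.8 kt
Leg 6: heading 26.7°; drift +2.1° → track 28.8°, groundspeed 53.4 kt

Leg 1: track=151.2°, groundspeed=116.0 kt
Leg 2: track=109.6°, groundspeed=82.9 kt
Leg 3: track=163.0°, groundspeed=124.4 kt
Leg 4: track=85.7°, groundspeed=68.1 kt
Leg 5: track=211.3°, groundspeed=138.8 kt
Leg 6: track=28.8°, groundspeed=53.4 kt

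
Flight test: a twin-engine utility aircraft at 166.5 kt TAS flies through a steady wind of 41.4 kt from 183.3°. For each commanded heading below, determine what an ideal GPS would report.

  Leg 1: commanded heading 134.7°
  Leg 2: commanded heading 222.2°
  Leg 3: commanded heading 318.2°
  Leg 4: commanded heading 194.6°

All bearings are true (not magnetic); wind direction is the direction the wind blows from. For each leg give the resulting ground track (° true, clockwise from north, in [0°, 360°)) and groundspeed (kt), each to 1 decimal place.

Leg 1: heading 134.7°; drift -12.6° → track 122.1°, groundspeed 142.5 kt
Leg 2: heading 222.2°; drift +11.0° → track 233.2°, groundspeed 136.8 kt
Leg 3: heading 318.2°; drift +8.5° → track 326.7°, groundspeed 197.9 kt
Leg 4: heading 194.6°; drift +3.7° → track 198.3°, groundspeed 126.2 kt

Leg 1: track=122.1°, groundspeed=142.5 kt
Leg 2: track=233.2°, groundspeed=136.8 kt
Leg 3: track=326.7°, groundspeed=197.9 kt
Leg 4: track=198.3°, groundspeed=126.2 kt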